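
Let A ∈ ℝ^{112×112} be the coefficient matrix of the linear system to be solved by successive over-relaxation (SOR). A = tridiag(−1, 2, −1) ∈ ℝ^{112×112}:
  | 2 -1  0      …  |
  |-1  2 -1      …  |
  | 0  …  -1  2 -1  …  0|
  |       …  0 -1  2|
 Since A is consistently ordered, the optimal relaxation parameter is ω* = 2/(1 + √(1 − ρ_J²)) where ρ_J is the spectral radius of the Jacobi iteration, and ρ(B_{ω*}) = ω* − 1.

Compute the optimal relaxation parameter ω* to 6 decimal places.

ω* = 1.945907

[ρ_J] n=112: ρ(B_J) = cos(π/(n+1)) = cos(π/113) = 0.999614.
√(1 − cos²(π/113)) = sin(π/113) ≈ 0.0277981.
So ω* = 2/1.0277981 = 1.945907 (Young).
ρ_SOR = ω* − 1 ≈ 0.945907.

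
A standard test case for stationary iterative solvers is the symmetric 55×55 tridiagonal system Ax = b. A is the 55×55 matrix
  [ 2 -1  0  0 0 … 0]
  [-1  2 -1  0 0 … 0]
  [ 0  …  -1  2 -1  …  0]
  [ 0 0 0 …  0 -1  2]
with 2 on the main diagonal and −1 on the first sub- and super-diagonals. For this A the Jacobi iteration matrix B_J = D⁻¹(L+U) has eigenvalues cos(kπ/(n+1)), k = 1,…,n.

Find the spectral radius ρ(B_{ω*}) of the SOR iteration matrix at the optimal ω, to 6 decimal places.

ρ_SOR = 0.893813

ρ_J = max_k |cos(kπ/56)| = cos(π/56) = 0.998427
1 − cos²(π/56) = sin²(π/56) ⇒ √(1−ρ_J²) = sin(π/56) = 0.0560704.
ω* = 2 / (1 + 0.0560704) = 2 / 1.0560704 ≈ 1.893813.
ρ_SOR = ω* − 1 = 1.893813 − 1 = 0.893813.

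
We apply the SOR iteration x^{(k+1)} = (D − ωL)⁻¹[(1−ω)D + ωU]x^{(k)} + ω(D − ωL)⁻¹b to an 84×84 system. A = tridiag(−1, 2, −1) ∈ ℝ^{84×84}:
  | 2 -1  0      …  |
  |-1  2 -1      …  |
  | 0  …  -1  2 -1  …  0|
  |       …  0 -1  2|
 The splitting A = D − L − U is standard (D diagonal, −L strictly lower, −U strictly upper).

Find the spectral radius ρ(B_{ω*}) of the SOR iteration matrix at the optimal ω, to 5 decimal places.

ρ_SOR = 0.92873

With n=84, ρ(Jacobi) = cos(π/85) = 0.99932.
1 − cos²(π/85) = sin²(π/85) ⇒ √(1−ρ_J²) = sin(π/85) = 0.036951.
Then 2/(1+√(1−ρ_J²)) = 2/(1+0.036951); ω* = 2/1.036951 = 1.92873.
[ρ_SOR] ω* − 1 = 0.92873.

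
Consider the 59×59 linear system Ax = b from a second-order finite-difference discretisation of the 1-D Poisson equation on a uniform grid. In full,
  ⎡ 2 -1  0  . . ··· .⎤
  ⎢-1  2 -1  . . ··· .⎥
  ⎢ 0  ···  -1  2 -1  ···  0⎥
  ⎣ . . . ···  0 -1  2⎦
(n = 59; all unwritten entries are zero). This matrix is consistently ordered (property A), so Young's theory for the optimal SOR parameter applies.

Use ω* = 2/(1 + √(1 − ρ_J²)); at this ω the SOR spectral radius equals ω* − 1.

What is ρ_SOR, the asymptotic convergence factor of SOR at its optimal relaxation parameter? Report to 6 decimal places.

ρ_SOR = 0.900534

½·tridiag(1,0,1) at n=59: λ_k = cos(kπ/60); max |λ| at k=1 ⇒ ρ_J = cos(π/60) ≈ 0.998630.
root = sin(π/60) = 0.0523360  (since 1−cos² = sin²).
So ω* = 2/1.0523360 = 1.900534 (Young).
Hence ρ(B_{ω*}) = 1.900534 − 1 = 0.900534.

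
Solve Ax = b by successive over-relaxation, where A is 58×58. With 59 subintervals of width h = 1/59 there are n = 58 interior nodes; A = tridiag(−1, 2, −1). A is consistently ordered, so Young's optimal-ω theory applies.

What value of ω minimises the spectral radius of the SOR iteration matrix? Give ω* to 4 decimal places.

½·tridiag(1,0,1) at n=58: λ_k = cos(kπ/59); max |λ| at k=1 ⇒ ρ_J = cos(π/59) ≈ 0.9986.
√(1−ρ_J²) = |sin(π/59)| = 0.05322
So ω* = 2/1.05322 = 1.8989 (Young).
ρ(B_{ω*}) = ω*−1 = 0.8989

ω* = 1.8989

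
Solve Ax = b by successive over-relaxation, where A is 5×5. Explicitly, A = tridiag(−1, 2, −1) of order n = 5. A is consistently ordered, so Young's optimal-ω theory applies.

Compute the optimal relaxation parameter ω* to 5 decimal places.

ω* = 1.33333

With n=5, ρ(Jacobi) = cos(π/6) = 0.86603.
√(1−ρ_J²) simplifies to sin(π/6) = 0.500000.
[ω*] 2 ÷ (1 + 0.500000) = 2 ÷ 1.500000 = 1.33333.
ρ(B_{ω*}) = ω*−1 = 0.33333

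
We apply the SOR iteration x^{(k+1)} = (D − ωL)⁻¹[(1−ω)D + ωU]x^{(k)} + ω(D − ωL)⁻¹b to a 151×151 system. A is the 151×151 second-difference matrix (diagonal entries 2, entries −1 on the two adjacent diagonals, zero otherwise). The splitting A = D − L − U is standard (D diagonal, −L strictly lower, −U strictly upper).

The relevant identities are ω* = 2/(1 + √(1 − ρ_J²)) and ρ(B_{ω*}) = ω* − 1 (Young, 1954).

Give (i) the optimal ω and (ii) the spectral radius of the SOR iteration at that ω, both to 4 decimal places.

ω* = 1.9595, ρ_SOR = 0.9595

½·tridiag(1,0,1) at n=151: λ_k = cos(kπ/152); max |λ| at k=1 ⇒ ρ_J = cos(π/152) ≈ 0.9998.
√(1 − cos²(π/152)) = sin(π/152) ≈ 0.02067.
ω* = 2 / (1 + 0.02067) = 2 / 1.02067 ≈ 1.9595.
ρ(B_{ω*}) = ω*−1 = 0.9595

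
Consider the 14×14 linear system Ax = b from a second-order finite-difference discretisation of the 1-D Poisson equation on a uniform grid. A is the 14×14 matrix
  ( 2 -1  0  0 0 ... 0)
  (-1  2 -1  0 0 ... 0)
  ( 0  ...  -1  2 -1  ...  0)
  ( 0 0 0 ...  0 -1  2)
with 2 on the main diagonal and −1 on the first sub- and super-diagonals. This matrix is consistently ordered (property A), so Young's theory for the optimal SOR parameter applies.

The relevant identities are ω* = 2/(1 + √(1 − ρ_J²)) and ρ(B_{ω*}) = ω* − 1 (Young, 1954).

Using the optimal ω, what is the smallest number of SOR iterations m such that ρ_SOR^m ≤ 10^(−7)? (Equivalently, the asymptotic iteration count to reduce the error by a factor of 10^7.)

m = 39

B_J for the 14×14 system has eigenvalues cos(kπ/15); ρ_J = cos(π/15) = 0.9781476.
√(1−ρ_J²) = |sin(π/15)| = 0.2079117
ω* = 2 / (1 + 0.2079117) = 2 / 1.2079117 ≈ 1.6557502.
[ρ_SOR] ω* − 1 = 0.6557502.
For 7 digits: m = 7·ln10 / (−ln 0.6557502) = 16.1181/0.421975 = 38.197; round up → m = 39.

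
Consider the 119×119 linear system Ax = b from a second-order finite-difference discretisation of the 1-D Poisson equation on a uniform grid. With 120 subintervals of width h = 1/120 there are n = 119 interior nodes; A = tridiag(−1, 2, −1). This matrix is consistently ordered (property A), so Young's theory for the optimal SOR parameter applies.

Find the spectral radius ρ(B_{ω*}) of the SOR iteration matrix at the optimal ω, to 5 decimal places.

ρ_SOR = 0.94898

½·tridiag(1,0,1) at n=119: λ_k = cos(kπ/120); max |λ| at k=1 ⇒ ρ_J = cos(π/120) ≈ 0.99966.
√(1−ρ_J²) = |sin(π/120)| = 0.026177
ω* = 2/(1 + 0.026177) = 2/1.026177 = 1.94898.
[ρ_SOR] ω* − 1 = 0.94898.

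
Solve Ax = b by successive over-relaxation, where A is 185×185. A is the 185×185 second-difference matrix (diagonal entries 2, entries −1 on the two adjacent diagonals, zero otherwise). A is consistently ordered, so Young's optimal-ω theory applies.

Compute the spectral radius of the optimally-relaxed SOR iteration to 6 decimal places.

ρ_SOR = 0.966782

n=185: λ(B_J) = 1 − λ(A)/2 = cos(kπ/186); k=1 gives ρ_J = 0.999857.
√(1 − cos²(π/186)) = sin(π/186) ≈ 0.0168895.
[ω*] 2 ÷ (1 + 0.0168895) = 2 ÷ 1.0168895 = 1.966782.
ρ_SOR = ω* − 1 = 1.966782 − 1 = 0.966782.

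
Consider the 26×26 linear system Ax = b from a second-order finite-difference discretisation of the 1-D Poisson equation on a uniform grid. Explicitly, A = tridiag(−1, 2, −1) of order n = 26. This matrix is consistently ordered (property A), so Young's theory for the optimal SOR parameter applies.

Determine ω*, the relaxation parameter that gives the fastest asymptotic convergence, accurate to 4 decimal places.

ω* = 1.7920

B_J for the 26×26 system has eigenvalues cos(kπ/27); ρ_J = cos(π/27) = 0.9932.
√(1−ρ_J²) = |sin(π/27)| = 0.11609
Then 2/(1+√(1−ρ_J²)) = 2/(1+0.11609); ω* = 2/1.11609 = 1.7920.
and ρ(B_{ω*}) = 1.7920 − 1 = 0.7920.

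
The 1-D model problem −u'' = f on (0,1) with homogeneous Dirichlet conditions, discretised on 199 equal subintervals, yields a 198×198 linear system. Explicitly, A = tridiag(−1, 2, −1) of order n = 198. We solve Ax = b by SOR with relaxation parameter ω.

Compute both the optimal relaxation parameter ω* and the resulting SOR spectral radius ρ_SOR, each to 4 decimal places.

ρ_J = max_k |cos(kπ/199)| = cos(π/199) = 0.9999
root = sin(π/199) = 0.01579  (since 1−cos² = sin²).
Then 2/(1+√(1−ρ_J²)) = 2/(1+0.01579); ω* = 2/1.01579 = 1.9689.
At ω = 1.9689 every |λ(B_ω)| = ω−1, so ρ_SOR = 0.9689.

ω* = 1.9689, ρ_SOR = 0.9689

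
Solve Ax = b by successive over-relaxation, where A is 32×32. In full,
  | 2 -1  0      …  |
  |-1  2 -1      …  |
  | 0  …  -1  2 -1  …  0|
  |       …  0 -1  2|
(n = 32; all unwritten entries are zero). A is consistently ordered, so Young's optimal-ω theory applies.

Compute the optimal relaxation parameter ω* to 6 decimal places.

ω* = 1.826391

½·tridiag(1,0,1) at n=32: λ_k = cos(kπ/33); max |λ| at k=1 ⇒ ρ_J = cos(π/33) ≈ 0.995472.
1 − cos²(π/33) = sin²(π/33) ⇒ √(1−ρ_J²) = sin(π/33) = 0.0950560.
Then 2/(1+√(1−ρ_J²)) = 2/(1+0.0950560); ω* = 2/1.0950560 = 1.826391.
At ω = 1.826391 every |λ(B_ω)| = ω−1, so ρ_SOR = 0.826391.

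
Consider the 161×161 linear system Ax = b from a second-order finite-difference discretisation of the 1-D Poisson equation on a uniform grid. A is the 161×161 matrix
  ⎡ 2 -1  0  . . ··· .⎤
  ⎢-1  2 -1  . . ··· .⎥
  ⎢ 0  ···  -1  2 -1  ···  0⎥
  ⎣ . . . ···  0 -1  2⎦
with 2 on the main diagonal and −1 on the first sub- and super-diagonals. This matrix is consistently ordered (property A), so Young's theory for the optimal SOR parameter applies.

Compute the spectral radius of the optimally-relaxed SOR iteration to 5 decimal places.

ρ_SOR = 0.96196

½·tridiag(1,0,1) at n=161: λ_k = cos(kπ/162); max |λ| at k=1 ⇒ ρ_J = cos(π/162) ≈ 0.99981.
1 − cos²(π/162) = sin²(π/162) ⇒ √(1−ρ_J²) = sin(π/162) = 0.019391.
ω* = 2/(1+0.019391) = 1.96196
and ρ(B_{ω*}) = 1.96196 − 1 = 0.96196.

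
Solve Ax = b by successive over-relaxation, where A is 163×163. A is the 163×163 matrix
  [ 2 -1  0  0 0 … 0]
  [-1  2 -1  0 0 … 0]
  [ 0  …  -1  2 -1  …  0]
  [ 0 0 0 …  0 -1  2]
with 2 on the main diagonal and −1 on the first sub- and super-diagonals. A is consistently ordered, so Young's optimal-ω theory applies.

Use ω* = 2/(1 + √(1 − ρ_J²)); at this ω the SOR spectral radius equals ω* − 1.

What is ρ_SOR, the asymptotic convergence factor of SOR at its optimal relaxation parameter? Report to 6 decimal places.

ρ_SOR = 0.962410

[ρ_J] n=163: ρ(B_J) = cos(π/(n+1)) = cos(π/164) = 0.999817.
√(1−ρ_J²) simplifies to sin(π/164) = 0.0191549.
So ω* = 2/1.0191549 = 1.962410 (Young).
[ρ_SOR] ω* − 1 = 0.962410.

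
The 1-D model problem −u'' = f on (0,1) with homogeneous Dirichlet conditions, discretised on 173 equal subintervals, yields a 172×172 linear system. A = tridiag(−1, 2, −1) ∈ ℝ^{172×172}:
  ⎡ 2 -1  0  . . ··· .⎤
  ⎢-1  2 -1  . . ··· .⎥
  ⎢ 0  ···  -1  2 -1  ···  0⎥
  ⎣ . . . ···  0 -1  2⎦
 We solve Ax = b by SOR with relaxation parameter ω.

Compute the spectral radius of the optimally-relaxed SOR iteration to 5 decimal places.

ρ_J = max_k |cos(kπ/173)| = cos(π/173) = 0.99984
√(1 − cos²(π/173)) = sin(π/173) ≈ 0.018158.
Young: ω* = 2/(1+√(1−ρ_J²)) = 2/(1+0.018158) = 2/1.018158 = 1.96433.
ρ(B_{ω*}) = ω*−1 = 0.96433

ρ_SOR = 0.96433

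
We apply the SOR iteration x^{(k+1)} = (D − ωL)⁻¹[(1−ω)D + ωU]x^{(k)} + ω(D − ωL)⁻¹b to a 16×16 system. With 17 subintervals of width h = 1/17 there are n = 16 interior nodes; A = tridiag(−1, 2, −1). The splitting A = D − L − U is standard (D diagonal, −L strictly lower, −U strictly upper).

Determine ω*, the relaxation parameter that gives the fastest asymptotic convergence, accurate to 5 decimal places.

ω* = 1.68955

With n=16, ρ(Jacobi) = cos(π/17) = 0.98297.
√(1−ρ_J²) simplifies to sin(π/17) = 0.183750.
So ω* = 2/1.183750 = 1.68955 (Young).
[ρ_SOR] ω* − 1 = 0.68955.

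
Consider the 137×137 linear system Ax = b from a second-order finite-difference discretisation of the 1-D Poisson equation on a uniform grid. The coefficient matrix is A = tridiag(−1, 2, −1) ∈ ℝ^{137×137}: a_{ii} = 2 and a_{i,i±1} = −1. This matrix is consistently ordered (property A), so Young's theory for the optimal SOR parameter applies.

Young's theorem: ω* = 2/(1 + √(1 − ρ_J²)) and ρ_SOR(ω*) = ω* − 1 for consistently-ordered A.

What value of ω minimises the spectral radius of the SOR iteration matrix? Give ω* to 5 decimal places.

ω* = 1.95549

[ρ_J] n=137: ρ(B_J) = cos(π/(n+1)) = cos(π/138) = 0.99974.
√(1−ρ_J²) simplifies to sin(π/138) = 0.022763.
Then 2/(1+√(1−ρ_J²)) = 2/(1+0.022763); ω* = 2/1.022763 = 1.95549.
At ω = 1.95549 every |λ(B_ω)| = ω−1, so ρ_SOR = 0.95549.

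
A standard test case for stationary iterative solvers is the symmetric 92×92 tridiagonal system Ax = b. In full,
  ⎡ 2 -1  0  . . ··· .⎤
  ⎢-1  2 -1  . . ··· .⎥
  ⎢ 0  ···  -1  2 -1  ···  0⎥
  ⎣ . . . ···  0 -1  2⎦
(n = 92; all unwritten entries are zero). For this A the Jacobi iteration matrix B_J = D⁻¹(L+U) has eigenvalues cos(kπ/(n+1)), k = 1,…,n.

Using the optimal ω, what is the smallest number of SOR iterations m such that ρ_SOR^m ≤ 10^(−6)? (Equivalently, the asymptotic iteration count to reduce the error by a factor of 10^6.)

m = 205

With n=92, ρ(Jacobi) = cos(π/93) = 0.9994295.
root = sin(π/93) = 0.0337741  (since 1−cos² = sin²).
So ω* = 2/1.0337741 = 1.9346586 (Young).
and ρ(B_{ω*}) = 1.9346586 − 1 = 0.9346586.
Need (0.9346586)^m ≤ 10^(−6): m ≥ 6·ln10/|ln 0.9346586| = 13.8155/0.067574 = 204.450 ⇒ m = 205.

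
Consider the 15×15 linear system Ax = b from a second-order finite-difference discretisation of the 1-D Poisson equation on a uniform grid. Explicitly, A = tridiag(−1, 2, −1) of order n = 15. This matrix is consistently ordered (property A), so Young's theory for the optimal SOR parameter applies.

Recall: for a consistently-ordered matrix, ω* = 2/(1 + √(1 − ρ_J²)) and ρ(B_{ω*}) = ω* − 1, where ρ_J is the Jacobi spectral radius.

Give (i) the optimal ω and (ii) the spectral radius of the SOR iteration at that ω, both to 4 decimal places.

ω* = 1.6735, ρ_SOR = 0.6735

n=15: λ(B_J) = 1 − λ(A)/2 = cos(kπ/16); k=1 gives ρ_J = 0.9808.
√(1 − cos²(π/16)) = sin(π/16) ≈ 0.19509.
[ω*] 2 ÷ (1 + 0.19509) = 2 ÷ 1.19509 = 1.6735.
[ρ_SOR] ω* − 1 = 0.6735.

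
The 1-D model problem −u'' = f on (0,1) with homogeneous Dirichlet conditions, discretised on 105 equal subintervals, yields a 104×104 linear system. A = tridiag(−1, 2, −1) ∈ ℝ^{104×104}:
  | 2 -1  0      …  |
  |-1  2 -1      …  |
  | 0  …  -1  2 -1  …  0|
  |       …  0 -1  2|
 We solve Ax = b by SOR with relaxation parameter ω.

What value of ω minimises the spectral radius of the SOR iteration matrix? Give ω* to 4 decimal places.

ω* = 1.9419

With n=104, ρ(Jacobi) = cos(π/105) = 0.9996.
√(1 − cos²(π/105)) = sin(π/105) ≈ 0.02992.
ω* = 2/(1 + 0.02992) = 2/1.02992 = 1.9419.
[ρ_SOR] ω* − 1 = 0.9419.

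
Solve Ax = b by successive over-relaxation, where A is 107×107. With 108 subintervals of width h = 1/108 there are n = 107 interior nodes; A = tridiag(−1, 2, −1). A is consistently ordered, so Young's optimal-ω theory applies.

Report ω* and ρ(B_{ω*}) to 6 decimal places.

½·tridiag(1,0,1) at n=107: λ_k = cos(kπ/108); max |λ| at k=1 ⇒ ρ_J = cos(π/108) ≈ 0.999577.
√(1−ρ_J²) = |sin(π/108)| = 0.0290847
ω* = 2 / (1 + 0.0290847) = 2 / 1.0290847 ≈ 1.943475.
ρ_SOR = ω* − 1 ≈ 0.943475.

ω* = 1.943475, ρ_SOR = 0.943475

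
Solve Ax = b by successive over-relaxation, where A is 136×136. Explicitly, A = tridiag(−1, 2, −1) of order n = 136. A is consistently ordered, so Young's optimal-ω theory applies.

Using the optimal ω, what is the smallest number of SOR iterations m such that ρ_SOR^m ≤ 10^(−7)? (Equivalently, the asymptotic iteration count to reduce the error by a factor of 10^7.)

B_J for the 136×136 system has eigenvalues cos(kπ/137); ρ_J = cos(π/137) = 0.9997371.
1 − cos²(π/137) = sin²(π/137) ⇒ √(1−ρ_J²) = sin(π/137) = 0.0229293.
ω* = 2/(1+0.0229293) = 1.9551693
Hence ρ(B_{ω*}) = 1.9551693 − 1 = 0.9551693.
For 7 digits: m = 7·ln10 / (−ln 0.9551693) = 16.1181/0.0458667 = 351.412; round up → m = 352.

m = 352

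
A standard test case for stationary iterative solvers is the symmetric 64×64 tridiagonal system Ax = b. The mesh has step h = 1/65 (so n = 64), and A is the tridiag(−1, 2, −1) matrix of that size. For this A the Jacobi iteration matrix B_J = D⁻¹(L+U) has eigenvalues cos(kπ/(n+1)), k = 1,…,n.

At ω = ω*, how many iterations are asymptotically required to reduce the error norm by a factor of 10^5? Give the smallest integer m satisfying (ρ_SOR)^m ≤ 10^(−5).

m = 120

ρ_J = max_k |cos(kπ/65)| = cos(π/65) = 0.9988322
√(1−ρ_J²) simplifies to sin(π/65) = 0.0483134.
Young: ω* = 2/(1+√(1−ρ_J²)) = 2/(1+0.0483134) = 2/1.0483134 = 1.9078264.
ρ_SOR = ω* − 1 ≈ 0.9078264.
m ≥ 5·ln10 / (−ln 0.9078264) = 119.055; smallest integer m = 120.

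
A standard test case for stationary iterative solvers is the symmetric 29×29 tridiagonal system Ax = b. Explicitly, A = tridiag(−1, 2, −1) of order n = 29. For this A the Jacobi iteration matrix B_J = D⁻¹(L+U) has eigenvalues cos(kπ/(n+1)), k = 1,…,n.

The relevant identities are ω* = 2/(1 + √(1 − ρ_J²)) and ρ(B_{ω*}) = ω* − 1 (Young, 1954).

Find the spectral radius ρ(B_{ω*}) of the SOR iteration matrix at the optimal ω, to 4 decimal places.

spectrum of D⁻¹(L+U) = {cos(kπ/30) : 1≤k≤29}; ρ_J = cos(π/30) = 0.9945.
√(1 − cos²(π/30)) = sin(π/30) ≈ 0.10453.
ω* = 2/(1+0.10453) = 1.8107
and ρ(B_{ω*}) = 1.8107 − 1 = 0.8107.

ρ_SOR = 0.8107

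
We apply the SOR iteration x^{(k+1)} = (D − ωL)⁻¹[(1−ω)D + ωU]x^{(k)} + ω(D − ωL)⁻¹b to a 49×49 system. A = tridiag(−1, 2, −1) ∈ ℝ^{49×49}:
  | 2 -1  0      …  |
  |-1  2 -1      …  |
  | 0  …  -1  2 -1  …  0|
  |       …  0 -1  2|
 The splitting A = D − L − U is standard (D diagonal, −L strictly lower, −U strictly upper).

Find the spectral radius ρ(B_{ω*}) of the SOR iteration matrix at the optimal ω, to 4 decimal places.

½·tridiag(1,0,1) at n=49: λ_k = cos(kπ/50); max |λ| at k=1 ⇒ ρ_J = cos(π/50) ≈ 0.9980.
√(1−ρ_J²) = |sin(π/50)| = 0.06279
[ω*] 2 ÷ (1 + 0.06279) = 2 ÷ 1.06279 = 1.8818.
[ρ_SOR] ω* − 1 = 0.8818.

ρ_SOR = 0.8818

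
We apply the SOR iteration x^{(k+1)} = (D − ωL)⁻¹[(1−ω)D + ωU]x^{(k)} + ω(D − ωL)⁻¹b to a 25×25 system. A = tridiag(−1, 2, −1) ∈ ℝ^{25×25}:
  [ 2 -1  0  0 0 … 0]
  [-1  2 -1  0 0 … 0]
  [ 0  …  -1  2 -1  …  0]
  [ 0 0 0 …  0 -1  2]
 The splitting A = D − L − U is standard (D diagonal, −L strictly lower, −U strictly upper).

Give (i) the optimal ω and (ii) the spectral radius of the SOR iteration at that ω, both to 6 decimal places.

[ρ_J] n=25: ρ(B_J) = cos(π/(n+1)) = cos(π/26) = 0.992709.
root = sin(π/26) = 0.1205367  (since 1−cos² = sin²).
Then 2/(1+√(1−ρ_J²)) = 2/(1+0.1205367); ω* = 2/1.1205367 = 1.784859.
ρ_SOR = ω* − 1 = 1.784859 − 1 = 0.784859.

ω* = 1.784859, ρ_SOR = 0.784859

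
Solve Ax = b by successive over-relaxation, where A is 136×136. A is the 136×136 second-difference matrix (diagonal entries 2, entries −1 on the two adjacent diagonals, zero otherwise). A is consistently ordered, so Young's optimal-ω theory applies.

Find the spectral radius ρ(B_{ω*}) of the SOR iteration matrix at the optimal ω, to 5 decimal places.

ρ_SOR = 0.95517

n=136: λ(B_J) = 1 − λ(A)/2 = cos(kπ/137); k=1 gives ρ_J = 0.99974.
root = sin(π/137) = 0.022929  (since 1−cos² = sin²).
ω* = 2/(1+0.022929) = 1.95517
and ρ(B_{ω*}) = 1.95517 − 1 = 0.95517.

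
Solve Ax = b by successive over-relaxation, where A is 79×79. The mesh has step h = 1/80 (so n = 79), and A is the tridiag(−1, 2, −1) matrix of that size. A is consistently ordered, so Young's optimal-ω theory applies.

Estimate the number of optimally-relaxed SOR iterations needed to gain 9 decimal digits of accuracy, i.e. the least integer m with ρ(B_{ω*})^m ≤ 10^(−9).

With n=79, ρ(Jacobi) = cos(π/80) = 0.9992290.
root = sin(π/80) = 0.0392598  (since 1−cos² = sin²).
Then 2/(1+√(1−ρ_J²)) = 2/(1+0.0392598); ω* = 2/1.0392598 = 1.9244466.
[ρ_SOR] ω* − 1 = 0.9244466.
9·ln10 = 20.7233; −ln(0.9244466) = 0.07856; m = ⌈20.7233/0.07856⌉ = ⌈263.789⌉ = 264.

m = 264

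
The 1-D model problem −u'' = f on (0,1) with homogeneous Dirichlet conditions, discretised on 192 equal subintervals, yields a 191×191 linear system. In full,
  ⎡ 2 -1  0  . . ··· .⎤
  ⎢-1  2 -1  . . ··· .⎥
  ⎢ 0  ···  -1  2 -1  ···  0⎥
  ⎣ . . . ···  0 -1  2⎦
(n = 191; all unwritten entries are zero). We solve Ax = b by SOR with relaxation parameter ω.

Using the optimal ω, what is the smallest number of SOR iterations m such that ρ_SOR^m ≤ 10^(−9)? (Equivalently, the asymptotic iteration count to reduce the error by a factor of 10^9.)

With n=191, ρ(Jacobi) = cos(π/192) = 0.9998661.
√(1−ρ_J²) simplifies to sin(π/192) = 0.0163617.
ω* = 2/(1 + 0.0163617) = 2/1.0163617 = 1.9678034.
[ρ_SOR] ω* − 1 = 0.9678034.
For 9 digits: m = 9·ln10 / (−ln 0.9678034) = 20.7233/0.0327263 = 633.231; round up → m = 634.

m = 634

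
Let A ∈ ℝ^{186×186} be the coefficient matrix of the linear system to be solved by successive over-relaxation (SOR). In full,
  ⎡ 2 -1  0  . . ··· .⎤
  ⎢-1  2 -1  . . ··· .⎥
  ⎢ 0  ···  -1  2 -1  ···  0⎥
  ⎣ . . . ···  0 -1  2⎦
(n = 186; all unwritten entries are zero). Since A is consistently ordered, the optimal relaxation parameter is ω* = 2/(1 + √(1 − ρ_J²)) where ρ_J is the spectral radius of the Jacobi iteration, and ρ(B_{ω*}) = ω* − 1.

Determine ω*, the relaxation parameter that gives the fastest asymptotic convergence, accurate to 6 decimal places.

ω* = 1.966957

n=186: λ(B_J) = 1 − λ(A)/2 = cos(kπ/187); k=1 gives ρ_J = 0.999859.
root = sin(π/187) = 0.0167992  (since 1−cos² = sin²).
ω* = 2/(1 + 0.0167992) = 2/1.0167992 = 1.966957.
[ρ_SOR] ω* − 1 = 0.966957.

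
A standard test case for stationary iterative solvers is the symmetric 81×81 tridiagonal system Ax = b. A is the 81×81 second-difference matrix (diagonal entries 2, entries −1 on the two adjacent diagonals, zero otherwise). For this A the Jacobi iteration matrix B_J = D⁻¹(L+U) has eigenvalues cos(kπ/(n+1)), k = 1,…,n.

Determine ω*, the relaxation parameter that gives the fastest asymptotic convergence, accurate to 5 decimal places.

ω* = 1.92622

[ρ_J] n=81: ρ(B_J) = cos(π/(n+1)) = cos(π/82) = 0.99927.
√(1−ρ_J²) simplifies to sin(π/82) = 0.038303.
Young: ω* = 2/(1+√(1−ρ_J²)) = 2/(1+0.038303) = 2/1.038303 = 1.92622.
ρ_SOR = ω* − 1 ≈ 0.92622.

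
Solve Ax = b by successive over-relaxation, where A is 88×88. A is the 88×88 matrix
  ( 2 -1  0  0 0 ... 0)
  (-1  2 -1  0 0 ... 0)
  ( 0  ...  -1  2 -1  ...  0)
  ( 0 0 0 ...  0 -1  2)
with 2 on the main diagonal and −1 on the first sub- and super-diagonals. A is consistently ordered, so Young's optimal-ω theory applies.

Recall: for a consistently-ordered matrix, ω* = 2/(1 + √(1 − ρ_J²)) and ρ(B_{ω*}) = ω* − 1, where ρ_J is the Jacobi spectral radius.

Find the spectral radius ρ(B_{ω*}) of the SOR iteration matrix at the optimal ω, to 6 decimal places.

ρ_SOR = 0.931823

spectrum of D⁻¹(L+U) = {cos(kπ/89) : 1≤k≤88}; ρ_J = cos(π/89) = 0.999377.
root = sin(π/89) = 0.0352915  (since 1−cos² = sin²).
ω* = 2 / (1 + 0.0352915) = 2 / 1.0352915 ≈ 1.931823.
ρ_SOR = ω* − 1 ≈ 0.931823.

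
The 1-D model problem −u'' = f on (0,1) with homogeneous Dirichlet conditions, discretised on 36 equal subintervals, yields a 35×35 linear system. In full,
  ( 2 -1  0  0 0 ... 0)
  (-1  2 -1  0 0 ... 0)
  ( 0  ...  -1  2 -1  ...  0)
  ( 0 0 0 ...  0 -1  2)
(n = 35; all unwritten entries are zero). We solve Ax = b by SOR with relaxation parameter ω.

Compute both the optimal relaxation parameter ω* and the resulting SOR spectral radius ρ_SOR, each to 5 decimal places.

spectrum of D⁻¹(L+U) = {cos(kπ/36) : 1≤k≤35}; ρ_J = cos(π/36) = 0.99619.
√(1−ρ_J²) simplifies to sin(π/36) = 0.087156.
[ω*] 2 ÷ (1 + 0.087156) = 2 ÷ 1.087156 = 1.83966.
Hence ρ(B_{ω*}) = 1.83966 − 1 = 0.83966.

ω* = 1.83966, ρ_SOR = 0.83966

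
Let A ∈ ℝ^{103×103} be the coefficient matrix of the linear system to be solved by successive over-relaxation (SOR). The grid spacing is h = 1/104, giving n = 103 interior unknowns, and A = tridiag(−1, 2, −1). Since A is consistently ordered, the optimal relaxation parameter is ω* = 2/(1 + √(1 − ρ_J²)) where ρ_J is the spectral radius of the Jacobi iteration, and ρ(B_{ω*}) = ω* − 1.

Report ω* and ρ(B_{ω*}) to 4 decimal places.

B_J for the 103×103 system has eigenvalues cos(kπ/104); ρ_J = cos(π/104) = 0.9995.
√(1−ρ_J²) simplifies to sin(π/104) = 0.03020.
Young: ω* = 2/(1+√(1−ρ_J²)) = 2/(1+0.03020) = 2/1.03020 = 1.9414.
ρ_SOR = ω* − 1 ≈ 0.9414.

ω* = 1.9414, ρ_SOR = 0.9414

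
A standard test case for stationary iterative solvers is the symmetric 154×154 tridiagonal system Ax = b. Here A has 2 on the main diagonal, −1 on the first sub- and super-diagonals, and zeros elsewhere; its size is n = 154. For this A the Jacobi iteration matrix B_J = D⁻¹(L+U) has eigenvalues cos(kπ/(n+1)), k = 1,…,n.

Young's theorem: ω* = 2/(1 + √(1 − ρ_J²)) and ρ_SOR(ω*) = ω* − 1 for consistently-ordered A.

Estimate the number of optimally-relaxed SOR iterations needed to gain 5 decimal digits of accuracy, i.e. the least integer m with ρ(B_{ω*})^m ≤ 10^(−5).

n=154: λ(B_J) = 1 − λ(A)/2 = cos(kπ/155); k=1 gives ρ_J = 0.9997946.
√(1−ρ_J²) simplifies to sin(π/155) = 0.0202670.
Then 2/(1+√(1−ρ_J²)) = 2/(1+0.0202670); ω* = 2/1.0202670 = 1.9602712.
ρ(B_{ω*}) = ω*−1 = 0.9602712
ρ_SOR^m ≤ 10^(−5) ⇔ m ≥ 5·ln10/(−ln 0.9602712) = 11.5129/0.0405395 = 283.992; m = ⌈283.992⌉ = 284.

m = 284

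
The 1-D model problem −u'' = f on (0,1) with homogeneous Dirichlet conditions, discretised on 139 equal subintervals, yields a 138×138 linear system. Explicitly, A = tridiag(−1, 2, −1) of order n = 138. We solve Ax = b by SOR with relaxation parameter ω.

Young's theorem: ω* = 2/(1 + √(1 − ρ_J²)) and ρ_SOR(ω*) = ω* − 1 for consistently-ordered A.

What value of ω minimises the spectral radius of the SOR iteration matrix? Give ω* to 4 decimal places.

ω* = 1.9558

ρ_J = max_k |cos(kπ/139)| = cos(π/139) = 0.9997
√(1−ρ_J²) = |sin(π/139)| = 0.02260
ω* = 2 / (1 + 0.02260) = 2 / 1.02260 ≈ 1.9558.
ρ(B_{ω*}) = ω*−1 = 0.9558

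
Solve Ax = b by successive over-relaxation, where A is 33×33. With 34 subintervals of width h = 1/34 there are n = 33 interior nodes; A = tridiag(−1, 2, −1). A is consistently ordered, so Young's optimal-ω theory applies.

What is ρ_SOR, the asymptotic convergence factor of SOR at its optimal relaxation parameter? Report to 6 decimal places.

ρ_SOR = 0.831052

n=33: λ(B_J) = 1 − λ(A)/2 = cos(kπ/34); k=1 gives ρ_J = 0.995734.
√(1 − cos²(π/34)) = sin(π/34) ≈ 0.0922684.
So ω* = 2/1.0922684 = 1.831052 (Young).
At ω = 1.831052 every |λ(B_ω)| = ω−1, so ρ_SOR = 0.831052.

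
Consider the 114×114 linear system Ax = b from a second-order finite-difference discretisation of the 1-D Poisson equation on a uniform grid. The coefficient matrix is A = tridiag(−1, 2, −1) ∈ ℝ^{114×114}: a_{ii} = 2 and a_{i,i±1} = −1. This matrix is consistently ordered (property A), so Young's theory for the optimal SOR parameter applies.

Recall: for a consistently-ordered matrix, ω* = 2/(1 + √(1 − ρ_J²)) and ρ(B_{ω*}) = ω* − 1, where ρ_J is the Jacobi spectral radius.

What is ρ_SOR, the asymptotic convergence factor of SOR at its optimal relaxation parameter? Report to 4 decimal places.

ρ_SOR = 0.9468

ρ_J = max_k |cos(kπ/115)| = cos(π/115) = 0.9996
√(1−ρ_J²) simplifies to sin(π/115) = 0.02731.
[ω*] 2 ÷ (1 + 0.02731) = 2 ÷ 1.02731 = 1.9468.
ρ_SOR = ω* − 1 = 1.9468 − 1 = 0.9468.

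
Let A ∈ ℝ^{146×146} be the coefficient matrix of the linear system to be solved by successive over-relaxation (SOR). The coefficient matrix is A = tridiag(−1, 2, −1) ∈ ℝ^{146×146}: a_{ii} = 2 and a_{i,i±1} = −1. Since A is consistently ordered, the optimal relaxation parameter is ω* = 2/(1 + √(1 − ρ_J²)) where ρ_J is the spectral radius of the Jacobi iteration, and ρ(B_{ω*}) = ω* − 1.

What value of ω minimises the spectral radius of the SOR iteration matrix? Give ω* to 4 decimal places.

½·tridiag(1,0,1) at n=146: λ_k = cos(kπ/147); max |λ| at k=1 ⇒ ρ_J = cos(π/147) ≈ 0.9998.
1 − cos²(π/147) = sin²(π/147) ⇒ √(1−ρ_J²) = sin(π/147) = 0.02137.
So ω* = 2/1.02137 = 1.9582 (Young).
[ρ_SOR] ω* − 1 = 0.9582.

ω* = 1.9582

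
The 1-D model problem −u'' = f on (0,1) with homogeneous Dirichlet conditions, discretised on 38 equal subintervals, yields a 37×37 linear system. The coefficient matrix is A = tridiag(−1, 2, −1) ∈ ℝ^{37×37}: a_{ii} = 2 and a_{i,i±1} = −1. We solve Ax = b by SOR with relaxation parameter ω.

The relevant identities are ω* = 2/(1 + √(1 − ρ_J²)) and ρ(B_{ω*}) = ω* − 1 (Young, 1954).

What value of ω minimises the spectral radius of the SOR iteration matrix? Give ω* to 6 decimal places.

n=37: λ(B_J) = 1 − λ(A)/2 = cos(kπ/38); k=1 gives ρ_J = 0.996584.
root = sin(π/38) = 0.0825793  (since 1−cos² = sin²).
[ω*] 2 ÷ (1 + 0.0825793) = 2 ÷ 1.0825793 = 1.847440.
ρ_SOR = ω* − 1 ≈ 0.847440.

ω* = 1.847440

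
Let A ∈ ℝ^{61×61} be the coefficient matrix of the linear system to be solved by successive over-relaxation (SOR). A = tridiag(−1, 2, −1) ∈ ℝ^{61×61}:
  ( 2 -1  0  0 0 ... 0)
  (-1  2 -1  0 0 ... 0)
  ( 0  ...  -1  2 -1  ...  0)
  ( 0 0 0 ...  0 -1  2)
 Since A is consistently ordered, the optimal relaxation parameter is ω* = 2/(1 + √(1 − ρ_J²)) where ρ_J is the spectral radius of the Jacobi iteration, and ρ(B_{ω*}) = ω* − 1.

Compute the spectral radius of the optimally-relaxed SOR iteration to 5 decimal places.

spectrum of D⁻¹(L+U) = {cos(kπ/62) : 1≤k≤61}; ρ_J = cos(π/62) = 0.99872.
√(1−ρ_J²) simplifies to sin(π/62) = 0.050649.
ω* = 2 / (1 + 0.050649) = 2 / 1.050649 ≈ 1.90359.
[ρ_SOR] ω* − 1 = 0.90359.

ρ_SOR = 0.90359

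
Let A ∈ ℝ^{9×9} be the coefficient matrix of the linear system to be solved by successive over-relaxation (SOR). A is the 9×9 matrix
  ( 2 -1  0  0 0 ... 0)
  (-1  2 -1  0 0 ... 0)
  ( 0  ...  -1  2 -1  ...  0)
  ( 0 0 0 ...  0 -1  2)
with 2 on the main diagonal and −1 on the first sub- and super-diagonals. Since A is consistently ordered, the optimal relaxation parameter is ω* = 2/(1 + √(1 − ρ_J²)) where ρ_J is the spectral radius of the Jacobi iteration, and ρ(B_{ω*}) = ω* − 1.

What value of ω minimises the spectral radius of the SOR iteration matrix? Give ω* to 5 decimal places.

ρ_J = max_k |cos(kπ/10)| = cos(π/10) = 0.95106
√(1−ρ_J²) = |sin(π/10)| = 0.309017
[ω*] 2 ÷ (1 + 0.309017) = 2 ÷ 1.309017 = 1.52786.
ρ_SOR = ω* − 1 = 1.52786 − 1 = 0.52786.

ω* = 1.52786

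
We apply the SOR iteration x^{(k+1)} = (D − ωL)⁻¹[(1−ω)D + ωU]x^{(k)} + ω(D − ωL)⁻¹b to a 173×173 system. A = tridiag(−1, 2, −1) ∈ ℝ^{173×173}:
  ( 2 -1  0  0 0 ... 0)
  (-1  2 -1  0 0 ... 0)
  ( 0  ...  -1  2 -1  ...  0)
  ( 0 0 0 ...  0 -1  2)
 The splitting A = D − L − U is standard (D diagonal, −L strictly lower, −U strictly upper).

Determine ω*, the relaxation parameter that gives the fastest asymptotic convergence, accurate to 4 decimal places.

ω* = 1.9645

[ρ_J] n=173: ρ(B_J) = cos(π/(n+1)) = cos(π/174) = 0.9998.
√(1−ρ_J²) = |sin(π/174)| = 0.01805
ω* = 2/(1+0.01805) = 1.9645
At ω = 1.9645 every |λ(B_ω)| = ω−1, so ρ_SOR = 0.9645.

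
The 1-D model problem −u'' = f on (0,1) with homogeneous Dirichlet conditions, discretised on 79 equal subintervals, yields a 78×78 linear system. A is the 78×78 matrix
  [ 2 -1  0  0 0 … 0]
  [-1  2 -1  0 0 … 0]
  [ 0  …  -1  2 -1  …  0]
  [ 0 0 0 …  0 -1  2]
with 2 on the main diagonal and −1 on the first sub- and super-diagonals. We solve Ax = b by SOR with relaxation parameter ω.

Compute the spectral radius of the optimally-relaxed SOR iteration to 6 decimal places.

spectrum of D⁻¹(L+U) = {cos(kπ/79) : 1≤k≤78}; ρ_J = cos(π/79) = 0.999209.
√(1−ρ_J²) simplifies to sin(π/79) = 0.0397565.
ω* = 2 / (1 + 0.0397565) = 2 / 1.0397565 ≈ 1.923527.
ρ_SOR = ω* − 1 ≈ 0.923527.

ρ_SOR = 0.923527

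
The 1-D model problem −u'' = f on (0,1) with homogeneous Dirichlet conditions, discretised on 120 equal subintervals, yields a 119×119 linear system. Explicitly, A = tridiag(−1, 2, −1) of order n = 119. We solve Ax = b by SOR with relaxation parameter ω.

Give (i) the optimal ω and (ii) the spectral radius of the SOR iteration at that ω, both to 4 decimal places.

spectrum of D⁻¹(L+U) = {cos(kπ/120) : 1≤k≤119}; ρ_J = cos(π/120) = 0.9997.
√(1 − cos²(π/120)) = sin(π/120) ≈ 0.02618.
Young: ω* = 2/(1+√(1−ρ_J²)) = 2/(1+0.02618) = 2/1.02618 = 1.9490.
and ρ(B_{ω*}) = 1.9490 − 1 = 0.9490.

ω* = 1.9490, ρ_SOR = 0.9490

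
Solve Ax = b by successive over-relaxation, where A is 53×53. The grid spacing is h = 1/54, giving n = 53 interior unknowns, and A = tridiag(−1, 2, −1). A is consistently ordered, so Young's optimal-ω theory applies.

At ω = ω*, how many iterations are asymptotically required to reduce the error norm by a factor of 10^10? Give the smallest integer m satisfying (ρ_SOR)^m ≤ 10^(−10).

With n=53, ρ(Jacobi) = cos(π/54) = 0.9983082.
√(1−ρ_J²) = |sin(π/54)| = 0.0581448
ω* = 2/(1 + 0.0581448) = 2/1.0581448 = 1.8901005.
ρ(B_{ω*}) = ω*−1 = 0.8901005
10·ln10 = 23.0259; −ln(0.8901005) = 0.116421; m = ⌈23.0259/0.116421⌉ = ⌈197.781⌉ = 198.

m = 198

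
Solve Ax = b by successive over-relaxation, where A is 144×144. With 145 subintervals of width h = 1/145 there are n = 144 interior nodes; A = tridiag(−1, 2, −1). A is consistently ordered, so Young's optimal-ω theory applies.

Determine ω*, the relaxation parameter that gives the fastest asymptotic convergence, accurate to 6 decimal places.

[ρ_J] n=144: ρ(B_J) = cos(π/(n+1)) = cos(π/145) = 0.999765.
√(1−ρ_J²) = |sin(π/145)| = 0.0216645
ω* = 2 / (1 + 0.0216645) = 2 / 1.0216645 ≈ 1.957590.
ρ_SOR = ω* − 1 = 1.957590 − 1 = 0.957590.

ω* = 1.957590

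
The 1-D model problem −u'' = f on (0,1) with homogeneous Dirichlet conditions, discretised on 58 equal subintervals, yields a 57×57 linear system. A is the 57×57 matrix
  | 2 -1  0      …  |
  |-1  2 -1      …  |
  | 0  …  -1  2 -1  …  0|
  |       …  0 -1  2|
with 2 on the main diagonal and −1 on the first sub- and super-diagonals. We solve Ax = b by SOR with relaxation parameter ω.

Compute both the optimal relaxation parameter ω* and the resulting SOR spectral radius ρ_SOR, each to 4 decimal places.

ρ_J = max_k |cos(kπ/58)| = cos(π/58) = 0.9985
√(1−ρ_J²) = |sin(π/58)| = 0.05414
Young: ω* = 2/(1+√(1−ρ_J²)) = 2/(1+0.05414) = 2/1.05414 = 1.8973.
and ρ(B_{ω*}) = 1.8973 − 1 = 0.8973.

ω* = 1.8973, ρ_SOR = 0.8973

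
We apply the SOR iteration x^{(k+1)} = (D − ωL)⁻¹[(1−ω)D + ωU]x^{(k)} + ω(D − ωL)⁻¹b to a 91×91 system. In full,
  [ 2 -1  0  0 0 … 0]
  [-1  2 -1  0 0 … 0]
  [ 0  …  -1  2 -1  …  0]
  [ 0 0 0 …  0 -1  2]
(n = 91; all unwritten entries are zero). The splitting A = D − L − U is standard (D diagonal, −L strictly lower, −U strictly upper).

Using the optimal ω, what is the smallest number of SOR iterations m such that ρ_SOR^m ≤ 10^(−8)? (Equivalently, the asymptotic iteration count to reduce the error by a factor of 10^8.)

spectrum of D⁻¹(L+U) = {cos(kπ/92) : 1≤k≤91}; ρ_J = cos(π/92) = 0.9994170.
root = sin(π/92) = 0.0341411  (since 1−cos² = sin²).
ω* = 2/(1 + 0.0341411) = 2/1.0341411 = 1.9339721.
[ρ_SOR] ω* − 1 = 0.9339721.
8·ln10 = 18.4207; −ln(0.9339721) = 0.0683087; m = ⌈18.4207/0.0683087⌉ = ⌈269.668⌉ = 270.

m = 270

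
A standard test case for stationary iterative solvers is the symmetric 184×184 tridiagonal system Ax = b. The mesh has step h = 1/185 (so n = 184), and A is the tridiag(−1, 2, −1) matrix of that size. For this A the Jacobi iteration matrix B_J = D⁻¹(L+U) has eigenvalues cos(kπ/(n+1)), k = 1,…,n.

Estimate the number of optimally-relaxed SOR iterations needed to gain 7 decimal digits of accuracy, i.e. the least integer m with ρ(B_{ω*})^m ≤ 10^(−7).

m = 475

B_J for the 184×184 system has eigenvalues cos(kπ/185); ρ_J = cos(π/185) = 0.9998558.
root = sin(π/185) = 0.0169808  (since 1−cos² = sin²).
ω* = 2/(1 + 0.0169808) = 2/1.0169808 = 1.9666055.
ρ_SOR = ω* − 1 = 1.9666055 − 1 = 0.9666055.
ρ_SOR^m ≤ 10^(−7) ⇔ m ≥ 7·ln10/(−ln 0.9666055) = 16.1181/0.0339648 = 474.553; m = ⌈474.553⌉ = 475.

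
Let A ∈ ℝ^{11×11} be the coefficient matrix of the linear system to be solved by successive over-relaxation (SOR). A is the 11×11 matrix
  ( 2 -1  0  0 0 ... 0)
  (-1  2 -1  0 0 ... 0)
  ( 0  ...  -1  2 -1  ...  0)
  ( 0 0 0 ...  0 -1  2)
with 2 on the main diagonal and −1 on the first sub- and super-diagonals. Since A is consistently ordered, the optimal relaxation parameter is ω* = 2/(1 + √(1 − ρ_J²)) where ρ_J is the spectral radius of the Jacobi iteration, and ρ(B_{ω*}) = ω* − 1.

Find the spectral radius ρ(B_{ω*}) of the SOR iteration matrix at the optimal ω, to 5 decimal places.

[ρ_J] n=11: ρ(B_J) = cos(π/(n+1)) = cos(π/12) = 0.96593.
√(1 − cos²(π/12)) = sin(π/12) ≈ 0.258819.
ω* = 2 / (1 + 0.258819) = 2 / 1.258819 ≈ 1.58879.
and ρ(B_{ω*}) = 1.58879 − 1 = 0.58879.

ρ_SOR = 0.58879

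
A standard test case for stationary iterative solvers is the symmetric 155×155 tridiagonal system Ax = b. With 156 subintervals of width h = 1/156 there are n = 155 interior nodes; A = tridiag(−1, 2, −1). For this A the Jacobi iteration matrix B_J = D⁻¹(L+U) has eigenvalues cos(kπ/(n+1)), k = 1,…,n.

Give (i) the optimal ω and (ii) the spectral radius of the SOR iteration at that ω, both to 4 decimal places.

With n=155, ρ(Jacobi) = cos(π/156) = 0.9998.
√(1−ρ_J²) simplifies to sin(π/156) = 0.02014.
Young: ω* = 2/(1+√(1−ρ_J²)) = 2/(1+0.02014) = 2/1.02014 = 1.9605.
and ρ(B_{ω*}) = 1.9605 − 1 = 0.9605.

ω* = 1.9605, ρ_SOR = 0.9605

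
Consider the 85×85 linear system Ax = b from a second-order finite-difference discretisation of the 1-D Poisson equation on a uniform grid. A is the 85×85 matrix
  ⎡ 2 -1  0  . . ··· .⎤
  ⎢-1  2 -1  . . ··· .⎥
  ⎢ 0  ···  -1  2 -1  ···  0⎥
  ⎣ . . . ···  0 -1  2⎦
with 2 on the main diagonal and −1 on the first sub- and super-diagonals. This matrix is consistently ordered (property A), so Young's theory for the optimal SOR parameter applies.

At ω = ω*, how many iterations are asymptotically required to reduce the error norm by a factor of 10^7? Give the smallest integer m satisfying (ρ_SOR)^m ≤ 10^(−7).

m = 221

½·tridiag(1,0,1) at n=85: λ_k = cos(kπ/86); max |λ| at k=1 ⇒ ρ_J = cos(π/86) ≈ 0.9993328.
√(1 − cos²(π/86)) = sin(π/86) ≈ 0.0365220.
ω* = 2/(1+0.0365220) = 1.9295297
[ρ_SOR] ω* − 1 = 0.9295297.
m ≥ 7·ln10 / (−ln 0.9295297) = 220.565; smallest integer m = 221.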